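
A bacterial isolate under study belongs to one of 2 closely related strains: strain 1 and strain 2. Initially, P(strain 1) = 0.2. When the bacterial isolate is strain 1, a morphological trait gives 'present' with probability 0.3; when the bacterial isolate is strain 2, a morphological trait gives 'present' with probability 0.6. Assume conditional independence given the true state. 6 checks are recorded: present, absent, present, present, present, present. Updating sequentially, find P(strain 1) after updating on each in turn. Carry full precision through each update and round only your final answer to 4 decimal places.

0.0135

After 'present': P(strain 1) = 0.3·0.2000 / (0.3·0.2000 + 0.6·0.8000) ≈ 0.1111
After 'absent': P(strain 1) = 0.7·0.1111 / (0.7·0.1111 + 0.4·0.8889) ≈ 0.1795
After 'present': P(strain 1) = 0.3·0.1795 / (0.3·0.1795 + 0.6·0.8205) ≈ 0.0986
After 'present': P(strain 1) = 0.3·0.0986 / (0.3·0.0986 + 0.6·0.9014) ≈ 0.0519
After 'present': P(strain 1) = 0.3·0.0519 / (0.3·0.0519 + 0.6·0.9481) ≈ 0.0266
After 'present': P(strain 1) = 0.3·0.0266 / (0.3·0.0266 + 0.6·0.9734) ≈ 0.0135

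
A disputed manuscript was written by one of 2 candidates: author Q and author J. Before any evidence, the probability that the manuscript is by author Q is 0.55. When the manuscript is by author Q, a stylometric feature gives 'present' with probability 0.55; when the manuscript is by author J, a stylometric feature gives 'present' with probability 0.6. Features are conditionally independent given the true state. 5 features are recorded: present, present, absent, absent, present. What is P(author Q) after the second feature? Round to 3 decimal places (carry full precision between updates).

0.507

Apply Bayes' rule sequentially, carrying P(author Q) forward.
After 'present': P(author Q) = 0.55·0.5500 / (0.55·0.5500 + 0.6·0.4500) ≈ 0.5284
After 'present': P(author Q) = 0.55·0.5284 / (0.55·0.5284 + 0.6·0.4716) ≈ 0.5067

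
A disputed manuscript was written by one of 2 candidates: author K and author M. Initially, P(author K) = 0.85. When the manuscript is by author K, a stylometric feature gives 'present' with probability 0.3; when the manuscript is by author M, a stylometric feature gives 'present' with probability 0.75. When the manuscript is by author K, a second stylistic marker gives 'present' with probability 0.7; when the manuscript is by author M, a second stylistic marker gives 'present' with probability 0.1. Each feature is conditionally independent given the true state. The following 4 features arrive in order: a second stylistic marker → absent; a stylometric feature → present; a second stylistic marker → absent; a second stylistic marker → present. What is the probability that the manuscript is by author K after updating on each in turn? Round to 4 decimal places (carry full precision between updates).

0.6381

Each posterior becomes the prior for the next update.
After a second stylistic marker='absent': P(author K) = 0.3·0.8500 / (0.3·0.8500 + 0.9·0.1500) ≈ 0.6538
After a stylometric feature='present': P(author K) = 0.3·0.6538 / (0.3·0.6538 + 0.75·0.3462) ≈ 0.4304
After a second stylistic marker='absent': P(author K) = 0.3·0.4304 / (0.3·0.4304 + 0.9·0.5696) ≈ 0.2012
After a second stylistic marker='present': P(author K) = 0.7·0.2012 / (0.7·0.2012 + 0.1·0.7988) ≈ 0.6381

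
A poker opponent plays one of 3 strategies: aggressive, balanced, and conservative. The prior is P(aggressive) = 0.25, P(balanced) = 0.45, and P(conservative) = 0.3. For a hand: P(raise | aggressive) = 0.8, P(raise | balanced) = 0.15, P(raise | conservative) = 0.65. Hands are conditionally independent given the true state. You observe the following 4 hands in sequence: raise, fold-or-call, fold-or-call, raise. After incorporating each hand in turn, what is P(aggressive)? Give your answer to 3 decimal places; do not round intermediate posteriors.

After 'raise': normaliser = 0.8·0.2500 + 0.15·0.4500 + 0.65·0.3000; P(aggressive) ≈ 0.4324, P(balanced) ≈ 0.1459, P(conservative) ≈ 0.4216
After 'fold-or-call': normaliser = 0.2·0.4324 + 0.85·0.1459 + 0.35·0.4216; P(aggressive) ≈ 0.2415, P(balanced) ≈ 0.3464, P(conservative) ≈ 0.4121
After 'fold-or-call': normaliser = 0.2·0.2415 + 0.85·0.3464 + 0.35·0.4121; P(aggressive) ≈ 0.0992, P(balanced) ≈ 0.6046, P(conservative) ≈ 0.2962
After 'raise': normaliser = 0.8·0.0992 + 0.15·0.6046 + 0.65·0.2962; P(aggressive) ≈ 0.2189, P(balanced) ≈ 0.2502, P(conservative) ≈ 0.5310

0.219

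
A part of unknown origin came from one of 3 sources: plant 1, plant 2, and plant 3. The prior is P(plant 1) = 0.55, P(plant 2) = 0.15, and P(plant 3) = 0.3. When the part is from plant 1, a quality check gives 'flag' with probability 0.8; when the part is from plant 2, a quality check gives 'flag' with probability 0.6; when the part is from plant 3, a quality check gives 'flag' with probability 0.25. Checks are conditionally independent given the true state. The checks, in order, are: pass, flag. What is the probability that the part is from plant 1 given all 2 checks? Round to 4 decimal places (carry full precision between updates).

0.4882

After 'pass': normaliser = 0.2·0.5500 + 0.4·0.1500 + 0.75·0.3000; P(plant 1) ≈ 0.2785, P(plant 2) ≈ 0.1519, P(plant 3) ≈ 0.5696
After 'flag': normaliser = 0.8·0.2785 + 0.6·0.1519 + 0.25·0.5696; P(plant 1) ≈ 0.4882, P(plant 2) ≈ 0.1997, P(plant 3) ≈ 0.3121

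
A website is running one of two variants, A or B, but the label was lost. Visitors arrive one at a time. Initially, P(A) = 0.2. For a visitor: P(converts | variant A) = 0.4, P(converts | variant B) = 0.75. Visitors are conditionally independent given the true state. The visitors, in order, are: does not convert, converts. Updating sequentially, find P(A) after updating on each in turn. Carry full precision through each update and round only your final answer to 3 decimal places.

0.242

After 'does not convert': P(A) = 0.6·0.2000 / (0.6·0.2000 + 0.25·0.8000) ≈ 0.3750
After 'converts': P(A) = 0.4·0.3750 / (0.4·0.3750 + 0.75·0.6250) ≈ 0.2424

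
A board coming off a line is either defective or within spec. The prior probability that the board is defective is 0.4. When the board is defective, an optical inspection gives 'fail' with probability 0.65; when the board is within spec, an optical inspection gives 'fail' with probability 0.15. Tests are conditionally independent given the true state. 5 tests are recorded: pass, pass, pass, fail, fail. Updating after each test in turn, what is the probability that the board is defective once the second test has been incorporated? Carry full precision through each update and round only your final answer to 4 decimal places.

After 'pass': P(defective) = 0.35·0.4000 / (0.35·0.4000 + 0.85·0.6000) ≈ 0.2154
After 'pass': P(defective) = 0.35·0.2154 / (0.35·0.2154 + 0.85·0.7846) ≈ 0.1016

0.1016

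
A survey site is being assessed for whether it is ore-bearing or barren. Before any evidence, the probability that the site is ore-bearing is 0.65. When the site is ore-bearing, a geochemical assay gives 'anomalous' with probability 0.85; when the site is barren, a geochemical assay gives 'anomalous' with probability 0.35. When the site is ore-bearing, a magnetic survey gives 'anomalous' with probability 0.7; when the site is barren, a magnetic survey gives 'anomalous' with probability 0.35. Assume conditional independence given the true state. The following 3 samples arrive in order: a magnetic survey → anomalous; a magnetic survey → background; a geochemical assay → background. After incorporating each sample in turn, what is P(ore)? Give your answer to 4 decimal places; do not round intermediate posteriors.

0.2835

After a magnetic survey='anomalous': P(ore) = 0.7·0.6500 / (0.7·0.6500 + 0.35·0.3500) ≈ 0.7879
After a magnetic survey='background': P(ore) = 0.3·0.7879 / (0.3·0.7879 + 0.65·0.2121) ≈ 0.6316
After a geochemical assay='background': P(ore) = 0.15·0.6316 / (0.15·0.6316 + 0.65·0.3684) ≈ 0.2835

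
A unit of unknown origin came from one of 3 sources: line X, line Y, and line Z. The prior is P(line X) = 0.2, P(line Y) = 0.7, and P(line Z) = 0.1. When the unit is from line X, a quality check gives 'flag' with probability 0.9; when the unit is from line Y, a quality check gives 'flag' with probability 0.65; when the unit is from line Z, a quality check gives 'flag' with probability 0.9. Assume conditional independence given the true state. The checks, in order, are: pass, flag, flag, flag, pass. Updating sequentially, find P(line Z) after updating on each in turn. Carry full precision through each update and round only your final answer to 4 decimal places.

0.0283

After 'pass': normaliser = 0.1·0.2000 + 0.35·0.7000 + 0.1·0.1000; P(line X) ≈ 0.0727, P(line Y) ≈ 0.8909, P(line Z) ≈ 0.0364
After 'flag': normaliser = 0.9·0.0727 + 0.65·0.8909 + 0.9·0.0364; P(line X) ≈ 0.0966, P(line Y) ≈ 0.8550, P(line Z) ≈ 0.0483
After 'flag': normaliser = 0.9·0.0966 + 0.65·0.8550 + 0.9·0.0483; P(line X) ≈ 0.1267, P(line Y) ≈ 0.8099, P(line Z) ≈ 0.0634
After 'flag': normaliser = 0.9·0.1267 + 0.65·0.8099 + 0.9·0.0634; P(line X) ≈ 0.1635, P(line Y) ≈ 0.7547, P(line Z) ≈ 0.0818
After 'pass': normaliser = 0.1·0.1635 + 0.35·0.7547 + 0.1·0.0818; P(line X) ≈ 0.0567, P(line Y) ≈ 0.9150, P(line Z) ≈ 0.0283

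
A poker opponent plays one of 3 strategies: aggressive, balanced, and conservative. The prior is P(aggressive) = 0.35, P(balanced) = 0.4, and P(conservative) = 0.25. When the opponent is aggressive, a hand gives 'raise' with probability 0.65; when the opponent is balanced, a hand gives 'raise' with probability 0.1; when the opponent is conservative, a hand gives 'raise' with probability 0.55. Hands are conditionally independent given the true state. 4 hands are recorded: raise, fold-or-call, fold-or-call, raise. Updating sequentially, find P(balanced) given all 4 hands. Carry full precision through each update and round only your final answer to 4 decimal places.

0.0884

Each posterior becomes the prior for the next update.
After 'raise': normaliser = 0.65·0.3500 + 0.1·0.4000 + 0.55·0.2500; P(aggressive) ≈ 0.5617, P(balanced) ≈ 0.0988, P(conservative) ≈ 0.3395
After 'fold-or-call': normaliser = 0.35·0.5617 + 0.9·0.0988 + 0.45·0.3395; P(aggressive) ≈ 0.4486, P(balanced) ≈ 0.2028, P(conservative) ≈ 0.3486
After 'fold-or-call': normaliser = 0.35·0.4486 + 0.9·0.2028 + 0.45·0.3486; P(aggressive) ≈ 0.3163, P(balanced) ≈ 0.3677, P(conservative) ≈ 0.3160
After 'raise': normaliser = 0.65·0.3163 + 0.1·0.3677 + 0.55·0.3160; P(aggressive) ≈ 0.4940, P(balanced) ≈ 0.0884, P(conservative) ≈ 0.4176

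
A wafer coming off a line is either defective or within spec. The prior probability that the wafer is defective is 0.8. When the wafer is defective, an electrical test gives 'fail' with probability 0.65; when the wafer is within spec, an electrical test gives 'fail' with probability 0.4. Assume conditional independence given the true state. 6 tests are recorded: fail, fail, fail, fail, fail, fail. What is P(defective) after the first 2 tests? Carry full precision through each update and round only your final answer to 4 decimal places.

0.9135

After 'fail': P(defective) = 0.65·0.8000 / (0.65·0.8000 + 0.4·0.2000) ≈ 0.8667
After 'fail': P(defective) = 0.65·0.8667 / (0.65·0.8667 + 0.4·0.1333) ≈ 0.9135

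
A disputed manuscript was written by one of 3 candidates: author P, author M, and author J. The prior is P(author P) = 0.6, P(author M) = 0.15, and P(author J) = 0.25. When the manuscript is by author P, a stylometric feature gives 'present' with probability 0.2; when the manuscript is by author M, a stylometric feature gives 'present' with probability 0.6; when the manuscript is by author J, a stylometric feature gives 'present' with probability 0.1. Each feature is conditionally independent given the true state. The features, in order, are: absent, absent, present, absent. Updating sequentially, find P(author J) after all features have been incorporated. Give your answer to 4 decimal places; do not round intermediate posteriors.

0.2133

After 'absent': normaliser = 0.8·0.6000 + 0.4·0.1500 + 0.9·0.2500; P(author P) ≈ 0.6275, P(author M) ≈ 0.0784, P(author J) ≈ 0.2941
After 'absent': normaliser = 0.8·0.6275 + 0.4·0.0784 + 0.9·0.2941; P(author P) ≈ 0.6290, P(author M) ≈ 0.0393, P(author J) ≈ 0.3317
After 'present': normaliser = 0.2·0.6290 + 0.6·0.0393 + 0.1·0.3317; P(author P) ≈ 0.6891, P(author M) ≈ 0.1292, P(author J) ≈ 0.1817
After 'absent': normaliser = 0.8·0.6891 + 0.4·0.1292 + 0.9·0.1817; P(author P) ≈ 0.7192, P(author M) ≈ 0.0674, P(author J) ≈ 0.2133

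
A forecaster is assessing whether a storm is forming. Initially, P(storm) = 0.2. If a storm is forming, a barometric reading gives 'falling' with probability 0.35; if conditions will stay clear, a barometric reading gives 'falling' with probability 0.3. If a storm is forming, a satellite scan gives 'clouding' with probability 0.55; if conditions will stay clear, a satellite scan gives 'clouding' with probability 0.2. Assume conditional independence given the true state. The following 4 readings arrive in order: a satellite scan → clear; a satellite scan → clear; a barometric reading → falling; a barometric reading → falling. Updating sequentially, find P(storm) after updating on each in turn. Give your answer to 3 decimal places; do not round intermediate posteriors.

0.097

After a satellite scan='clear': P(storm) = 0.45·0.2000 / (0.45·0.2000 + 0.8·0.8000) ≈ 0.1233
After a satellite scan='clear': P(storm) = 0.45·0.1233 / (0.45·0.1233 + 0.8·0.8767) ≈ 0.0733
After a barometric reading='falling': P(storm) = 0.35·0.0733 / (0.35·0.0733 + 0.3·0.9267) ≈ 0.0845
After a barometric reading='falling': P(storm) = 0.35·0.0845 / (0.35·0.0845 + 0.3·0.9155) ≈ 0.0972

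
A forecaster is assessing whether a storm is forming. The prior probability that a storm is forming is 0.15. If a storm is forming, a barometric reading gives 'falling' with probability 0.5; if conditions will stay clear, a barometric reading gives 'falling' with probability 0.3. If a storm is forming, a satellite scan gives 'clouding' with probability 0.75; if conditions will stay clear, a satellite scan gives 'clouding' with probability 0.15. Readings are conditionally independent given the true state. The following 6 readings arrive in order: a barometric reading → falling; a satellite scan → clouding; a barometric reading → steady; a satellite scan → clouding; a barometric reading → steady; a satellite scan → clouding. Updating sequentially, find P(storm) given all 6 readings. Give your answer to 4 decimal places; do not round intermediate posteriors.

After a barometric reading='falling': P(storm) = 0.5·0.1500 / (0.5·0.1500 + 0.3·0.8500) ≈ 0.2273
After a satellite scan='clouding': P(storm) = 0.75·0.2273 / (0.75·0.2273 + 0.15·0.7727) ≈ 0.5952
After a barometric reading='steady': P(storm) = 0.5·0.5952 / (0.5·0.5952 + 0.7·0.4048) ≈ 0.5123
After a satellite scan='clouding': P(storm) = 0.75·0.5123 / (0.75·0.5123 + 0.15·0.4877) ≈ 0.8401
After a barometric reading='steady': P(storm) = 0.5·0.8401 / (0.5·0.8401 + 0.7·0.1599) ≈ 0.7895
After a satellite scan='clouding': P(storm) = 0.75·0.7895 / (0.75·0.7895 + 0.15·0.2105) ≈ 0.9494

0.9494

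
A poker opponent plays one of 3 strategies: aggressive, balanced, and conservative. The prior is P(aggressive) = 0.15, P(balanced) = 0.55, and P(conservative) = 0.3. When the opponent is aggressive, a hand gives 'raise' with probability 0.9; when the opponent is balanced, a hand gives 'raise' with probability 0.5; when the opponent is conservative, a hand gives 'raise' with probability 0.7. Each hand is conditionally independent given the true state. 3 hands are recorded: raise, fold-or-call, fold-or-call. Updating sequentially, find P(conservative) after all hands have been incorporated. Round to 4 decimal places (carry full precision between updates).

After 'raise': normaliser = 0.9·0.1500 + 0.5·0.5500 + 0.7·0.3000; P(aggressive) ≈ 0.2177, P(balanced) ≈ 0.4435, P(conservative) ≈ 0.3387
After 'fold-or-call': normaliser = 0.1·0.2177 + 0.5·0.4435 + 0.3·0.3387; P(aggressive) ≈ 0.0631, P(balanced) ≈ 0.6425, P(conservative) ≈ 0.2944
After 'fold-or-call': normaliser = 0.1·0.0631 + 0.5·0.6425 + 0.3·0.2944; P(aggressive) ≈ 0.0152, P(balanced) ≈ 0.7725, P(conservative) ≈ 0.2124

0.2124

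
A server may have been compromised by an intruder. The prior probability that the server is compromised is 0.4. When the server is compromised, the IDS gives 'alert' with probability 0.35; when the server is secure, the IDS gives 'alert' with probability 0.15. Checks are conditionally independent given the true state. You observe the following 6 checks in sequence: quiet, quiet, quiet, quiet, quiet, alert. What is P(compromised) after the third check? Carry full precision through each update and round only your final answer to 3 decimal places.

After 'quiet': P(compromised) = 0.65·0.4000 / (0.65·0.4000 + 0.85·0.6000) ≈ 0.3377
After 'quiet': P(compromised) = 0.65·0.3377 / (0.65·0.3377 + 0.85·0.6623) ≈ 0.2805
After 'quiet': P(compromised) = 0.65·0.2805 / (0.65·0.2805 + 0.85·0.7195) ≈ 0.2297

0.230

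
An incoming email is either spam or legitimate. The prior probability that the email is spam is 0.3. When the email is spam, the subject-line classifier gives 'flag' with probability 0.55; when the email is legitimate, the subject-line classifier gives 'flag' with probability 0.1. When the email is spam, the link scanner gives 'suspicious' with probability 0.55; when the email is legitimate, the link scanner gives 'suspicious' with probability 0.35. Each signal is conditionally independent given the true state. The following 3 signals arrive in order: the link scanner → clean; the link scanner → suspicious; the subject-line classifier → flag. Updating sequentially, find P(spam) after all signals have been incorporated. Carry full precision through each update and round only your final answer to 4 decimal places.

0.7194

Apply Bayes' rule sequentially, carrying P(spam) forward.
After the link scanner='clean': P(spam) = 0.45·0.3000 / (0.45·0.3000 + 0.65·0.7000) ≈ 0.2288
After the link scanner='suspicious': P(spam) = 0.55·0.2288 / (0.55·0.2288 + 0.35·0.7712) ≈ 0.3180
After the subject-line classifier='flag': P(spam) = 0.55·0.3180 / (0.55·0.3180 + 0.1·0.6820) ≈ 0.7194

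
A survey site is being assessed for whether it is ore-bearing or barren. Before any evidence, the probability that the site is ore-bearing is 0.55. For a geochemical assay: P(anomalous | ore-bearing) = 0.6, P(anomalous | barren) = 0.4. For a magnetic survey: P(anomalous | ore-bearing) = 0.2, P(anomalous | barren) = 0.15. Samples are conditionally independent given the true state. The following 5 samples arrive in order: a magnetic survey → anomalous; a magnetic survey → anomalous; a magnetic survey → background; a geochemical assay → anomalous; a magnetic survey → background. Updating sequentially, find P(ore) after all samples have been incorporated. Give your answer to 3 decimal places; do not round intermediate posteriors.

Apply Bayes' rule sequentially, carrying P(ore) forward.
After a magnetic survey='anomalous': P(ore) = 0.2·0.5500 / (0.2·0.5500 + 0.15·0.4500) ≈ 0.6197
After a magnetic survey='anomalous': P(ore) = 0.2·0.6197 / (0.2·0.6197 + 0.15·0.3803) ≈ 0.6848
After a magnetic survey='background': P(ore) = 0.8·0.6848 / (0.8·0.6848 + 0.85·0.3152) ≈ 0.6716
After a geochemical assay='anomalous': P(ore) = 0.6·0.6716 / (0.6·0.6716 + 0.4·0.3284) ≈ 0.7542
After a magnetic survey='background': P(ore) = 0.8·0.7542 / (0.8·0.7542 + 0.85·0.2458) ≈ 0.7427

0.743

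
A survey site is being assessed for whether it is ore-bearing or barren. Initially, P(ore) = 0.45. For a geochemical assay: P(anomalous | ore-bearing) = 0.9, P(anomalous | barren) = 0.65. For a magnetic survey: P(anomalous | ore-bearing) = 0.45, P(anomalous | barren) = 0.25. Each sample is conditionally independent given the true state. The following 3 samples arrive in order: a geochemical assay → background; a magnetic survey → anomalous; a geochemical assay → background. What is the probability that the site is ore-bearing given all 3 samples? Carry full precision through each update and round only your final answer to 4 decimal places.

Apply Bayes' rule sequentially, carrying P(ore) forward.
After a geochemical assay='background': P(ore) = 0.1·0.4500 / (0.1·0.4500 + 0.35·0.5500) ≈ 0.1895
After a magnetic survey='anomalous': P(ore) = 0.45·0.1895 / (0.45·0.1895 + 0.25·0.8105) ≈ 0.2962
After a geochemical assay='background': P(ore) = 0.1·0.2962 / (0.1·0.2962 + 0.35·0.7038) ≈ 0.1073

0.1073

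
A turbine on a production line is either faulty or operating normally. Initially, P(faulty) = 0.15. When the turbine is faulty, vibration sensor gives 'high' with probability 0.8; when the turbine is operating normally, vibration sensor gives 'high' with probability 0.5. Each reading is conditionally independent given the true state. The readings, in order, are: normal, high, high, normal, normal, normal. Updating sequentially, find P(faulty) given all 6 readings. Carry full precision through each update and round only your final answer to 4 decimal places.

0.0114

After 'normal': P(faulty) = 0.2·0.1500 / (0.2·0.1500 + 0.5·0.8500) ≈ 0.0659
After 'high': P(faulty) = 0.8·0.0659 / (0.8·0.0659 + 0.5·0.9341) ≈ 0.1015
After 'high': P(faulty) = 0.8·0.1015 / (0.8·0.1015 + 0.5·0.8985) ≈ 0.1530
After 'normal': P(faulty) = 0.2·0.1530 / (0.2·0.1530 + 0.5·0.8470) ≈ 0.0674
After 'normal': P(faulty) = 0.2·0.0674 / (0.2·0.0674 + 0.5·0.9326) ≈ 0.0281
After 'normal': P(faulty) = 0.2·0.0281 / (0.2·0.0281 + 0.5·0.9719) ≈ 0.0114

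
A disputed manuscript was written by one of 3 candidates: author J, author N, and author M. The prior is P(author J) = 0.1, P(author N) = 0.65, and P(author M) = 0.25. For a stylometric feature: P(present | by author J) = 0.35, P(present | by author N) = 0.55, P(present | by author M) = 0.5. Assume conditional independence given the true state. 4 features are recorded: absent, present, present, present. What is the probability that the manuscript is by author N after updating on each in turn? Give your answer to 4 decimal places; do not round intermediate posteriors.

0.7255

After 'absent': normaliser = 0.65·0.1000 + 0.45·0.6500 + 0.5·0.2500; P(author J) ≈ 0.1347, P(author N) ≈ 0.6062, P(author M) ≈ 0.2591
After 'present': normaliser = 0.35·0.1347 + 0.55·0.6062 + 0.5·0.2591; P(author J) ≈ 0.0924, P(author N) ≈ 0.6536, P(author M) ≈ 0.2539
After 'present': normaliser = 0.35·0.0924 + 0.55·0.6536 + 0.5·0.2539; P(author J) ≈ 0.0624, P(author N) ≈ 0.6929, P(author M) ≈ 0.2447
After 'present': normaliser = 0.35·0.0624 + 0.55·0.6929 + 0.5·0.2447; P(author J) ≈ 0.0415, P(author N) ≈ 0.7255, P(author M) ≈ 0.2329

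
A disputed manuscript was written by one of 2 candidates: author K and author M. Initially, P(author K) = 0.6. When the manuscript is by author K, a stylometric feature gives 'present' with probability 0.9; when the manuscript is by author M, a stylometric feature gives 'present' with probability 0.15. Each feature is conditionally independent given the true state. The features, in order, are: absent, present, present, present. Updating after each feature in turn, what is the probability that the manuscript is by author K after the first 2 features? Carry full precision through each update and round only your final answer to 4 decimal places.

0.5143

After 'absent': P(author K) = 0.1·0.6000 / (0.1·0.6000 + 0.85·0.4000) ≈ 0.1500
After 'present': P(author K) = 0.9·0.1500 / (0.9·0.1500 + 0.15·0.8500) ≈ 0.5143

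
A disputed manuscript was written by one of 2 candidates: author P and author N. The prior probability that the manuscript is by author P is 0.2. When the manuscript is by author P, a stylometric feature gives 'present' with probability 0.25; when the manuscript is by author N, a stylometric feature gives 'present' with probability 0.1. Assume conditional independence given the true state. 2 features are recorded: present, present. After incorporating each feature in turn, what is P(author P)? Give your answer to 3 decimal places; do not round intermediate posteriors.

0.610

After 'present': P(author P) = 0.25·0.2000 / (0.25·0.2000 + 0.1·0.8000) ≈ 0.3846
After 'present': P(author P) = 0.25·0.3846 / (0.25·0.3846 + 0.1·0.6154) ≈ 0.6098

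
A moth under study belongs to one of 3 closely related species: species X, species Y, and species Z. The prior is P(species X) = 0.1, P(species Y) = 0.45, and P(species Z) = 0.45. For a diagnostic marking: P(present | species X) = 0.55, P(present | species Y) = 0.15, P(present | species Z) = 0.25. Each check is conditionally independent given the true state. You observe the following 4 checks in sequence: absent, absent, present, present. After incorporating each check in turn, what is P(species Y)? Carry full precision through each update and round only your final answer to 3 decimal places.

0.250

After 'absent': normaliser = 0.45·0.1000 + 0.85·0.4500 + 0.75·0.4500; P(species X) ≈ 0.0588, P(species Y) ≈ 0.5000, P(species Z) ≈ 0.4412
After 'absent': normaliser = 0.45·0.0588 + 0.85·0.5000 + 0.75·0.4412; P(species X) ≈ 0.0338, P(species Y) ≈ 0.5432, P(species Z) ≈ 0.4229
After 'present': normaliser = 0.55·0.0338 + 0.15·0.5432 + 0.25·0.4229; P(species X) ≈ 0.0904, P(species Y) ≈ 0.3959, P(species Z) ≈ 0.5137
After 'present': normaliser = 0.55·0.0904 + 0.15·0.3959 + 0.25·0.5137; P(species X) ≈ 0.2093, P(species Y) ≈ 0.2500, P(species Z) ≈ 0.5407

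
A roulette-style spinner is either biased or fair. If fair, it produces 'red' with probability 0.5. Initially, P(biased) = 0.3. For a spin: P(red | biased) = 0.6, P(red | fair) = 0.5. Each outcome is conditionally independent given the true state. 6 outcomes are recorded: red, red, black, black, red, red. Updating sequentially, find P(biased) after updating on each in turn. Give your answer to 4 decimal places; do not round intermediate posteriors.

After 'red': P(biased) = 0.6·0.3000 / (0.6·0.3000 + 0.5·0.7000) ≈ 0.3396
After 'red': P(biased) = 0.6·0.3396 / (0.6·0.3396 + 0.5·0.6604) ≈ 0.3816
After 'black': P(biased) = 0.4·0.3816 / (0.4·0.3816 + 0.5·0.6184) ≈ 0.3305
After 'black': P(biased) = 0.4·0.3305 / (0.4·0.3305 + 0.5·0.6695) ≈ 0.2831
After 'red': P(biased) = 0.6·0.2831 / (0.6·0.2831 + 0.5·0.7169) ≈ 0.3216
After 'red': P(biased) = 0.6·0.3216 / (0.6·0.3216 + 0.5·0.6784) ≈ 0.3626

0.3626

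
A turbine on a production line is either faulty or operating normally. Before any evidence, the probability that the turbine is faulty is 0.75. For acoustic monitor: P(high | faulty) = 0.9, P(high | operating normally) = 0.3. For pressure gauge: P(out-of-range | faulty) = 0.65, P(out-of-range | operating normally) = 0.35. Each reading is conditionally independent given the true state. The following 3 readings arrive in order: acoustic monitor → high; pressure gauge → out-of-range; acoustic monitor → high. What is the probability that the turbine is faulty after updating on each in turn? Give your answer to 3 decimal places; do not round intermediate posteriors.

0.980

After acoustic monitor='high': P(faulty) = 0.9·0.7500 / (0.9·0.7500 + 0.3·0.2500) ≈ 0.9000
After pressure gauge='out-of-range': P(faulty) = 0.65·0.9000 / (0.65·0.9000 + 0.35·0.1000) ≈ 0.9435
After acoustic monitor='high': P(faulty) = 0.9·0.9435 / (0.9·0.9435 + 0.3·0.0565) ≈ 0.9804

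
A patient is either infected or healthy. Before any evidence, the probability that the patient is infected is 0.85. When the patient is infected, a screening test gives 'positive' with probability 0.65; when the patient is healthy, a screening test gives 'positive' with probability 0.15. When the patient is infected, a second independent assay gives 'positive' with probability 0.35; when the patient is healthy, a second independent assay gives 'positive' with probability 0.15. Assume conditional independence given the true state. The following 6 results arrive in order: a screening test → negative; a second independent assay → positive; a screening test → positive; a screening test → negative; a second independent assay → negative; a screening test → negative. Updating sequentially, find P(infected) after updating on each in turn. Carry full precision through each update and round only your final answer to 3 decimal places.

Each posterior becomes the prior for the next update.
After a screening test='negative': P(infected) = 0.35·0.8500 / (0.35·0.8500 + 0.85·0.1500) ≈ 0.7000
After a second independent assay='positive': P(infected) = 0.35·0.7000 / (0.35·0.7000 + 0.15·0.3000) ≈ 0.8448
After a screening test='positive': P(infected) = 0.65·0.8448 / (0.65·0.8448 + 0.15·0.1552) ≈ 0.9593
After a screening test='negative': P(infected) = 0.35·0.9593 / (0.35·0.9593 + 0.85·0.0407) ≈ 0.9067
After a second independent assay='negative': P(infected) = 0.65·0.9067 / (0.65·0.9067 + 0.85·0.0933) ≈ 0.8814
After a screening test='negative': P(infected) = 0.35·0.8814 / (0.35·0.8814 + 0.85·0.1186) ≈ 0.7536

0.754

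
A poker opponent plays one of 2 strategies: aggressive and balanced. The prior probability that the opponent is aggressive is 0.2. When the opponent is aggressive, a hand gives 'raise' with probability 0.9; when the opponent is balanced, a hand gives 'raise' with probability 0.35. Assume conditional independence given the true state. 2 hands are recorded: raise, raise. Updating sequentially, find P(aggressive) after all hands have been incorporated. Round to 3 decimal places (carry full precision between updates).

After 'raise': P(aggressive) = 0.9·0.2000 / (0.9·0.2000 + 0.35·0.8000) ≈ 0.3913
After 'raise': P(aggressive) = 0.9·0.3913 / (0.9·0.3913 + 0.35·0.6087) ≈ 0.6231

0.623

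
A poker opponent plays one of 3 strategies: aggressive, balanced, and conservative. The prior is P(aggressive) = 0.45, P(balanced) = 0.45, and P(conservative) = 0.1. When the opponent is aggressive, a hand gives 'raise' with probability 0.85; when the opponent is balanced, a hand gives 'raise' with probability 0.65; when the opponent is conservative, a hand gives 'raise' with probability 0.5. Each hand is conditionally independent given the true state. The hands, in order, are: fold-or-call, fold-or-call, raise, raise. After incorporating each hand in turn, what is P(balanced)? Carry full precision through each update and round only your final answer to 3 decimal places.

0.632

After 'fold-or-call': normaliser = 0.15·0.4500 + 0.35·0.4500 + 0.5·0.1000; P(aggressive) ≈ 0.2455, P(balanced) ≈ 0.5727, P(conservative) ≈ 0.1818
After 'fold-or-call': normaliser = 0.15·0.2455 + 0.35·0.5727 + 0.5·0.1818; P(aggressive) ≈ 0.1122, P(balanced) ≈ 0.6108, P(conservative) ≈ 0.2770
After 'raise': normaliser = 0.85·0.1122 + 0.65·0.6108 + 0.5·0.2770; P(aggressive) ≈ 0.1512, P(balanced) ≈ 0.6293, P(conservative) ≈ 0.2195
After 'raise': normaliser = 0.85·0.1512 + 0.65·0.6293 + 0.5·0.2195; P(aggressive) ≈ 0.1985, P(balanced) ≈ 0.6319, P(conservative) ≈ 0.1696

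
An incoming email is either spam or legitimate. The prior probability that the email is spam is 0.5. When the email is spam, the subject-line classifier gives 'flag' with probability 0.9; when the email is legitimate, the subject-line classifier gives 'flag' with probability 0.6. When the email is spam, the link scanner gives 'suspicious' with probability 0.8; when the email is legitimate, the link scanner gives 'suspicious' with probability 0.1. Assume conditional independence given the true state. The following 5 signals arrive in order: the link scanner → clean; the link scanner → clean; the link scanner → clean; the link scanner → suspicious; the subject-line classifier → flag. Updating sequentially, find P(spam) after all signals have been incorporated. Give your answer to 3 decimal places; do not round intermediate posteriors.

0.116

Apply Bayes' rule sequentially, carrying P(spam) forward.
After the link scanner='clean': P(spam) = 0.2·0.5000 / (0.2·0.5000 + 0.9·0.5000) ≈ 0.1818
After the link scanner='clean': P(spam) = 0.2·0.1818 / (0.2·0.1818 + 0.9·0.8182) ≈ 0.0471
After the link scanner='clean': P(spam) = 0.2·0.0471 / (0.2·0.0471 + 0.9·0.9529) ≈ 0.0109
After the link scanner='suspicious': P(spam) = 0.8·0.0109 / (0.8·0.0109 + 0.1·0.9891) ≈ 0.0807
After the subject-line classifier='flag': P(spam) = 0.9·0.0807 / (0.9·0.0807 + 0.6·0.9193) ≈ 0.1164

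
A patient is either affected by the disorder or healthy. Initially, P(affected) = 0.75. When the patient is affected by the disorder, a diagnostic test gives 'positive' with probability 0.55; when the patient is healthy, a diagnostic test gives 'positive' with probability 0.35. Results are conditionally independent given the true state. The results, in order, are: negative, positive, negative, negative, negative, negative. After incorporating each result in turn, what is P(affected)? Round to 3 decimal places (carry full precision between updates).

After 'negative': P(affected) = 0.45·0.7500 / (0.45·0.7500 + 0.65·0.2500) ≈ 0.6750
After 'positive': P(affected) = 0.55·0.6750 / (0.55·0.6750 + 0.35·0.3250) ≈ 0.7655
After 'negative': P(affected) = 0.45·0.7655 / (0.45·0.7655 + 0.65·0.2345) ≈ 0.6932
After 'negative': P(affected) = 0.45·0.6932 / (0.45·0.6932 + 0.65·0.3068) ≈ 0.6100
After 'negative': P(affected) = 0.45·0.6100 / (0.45·0.6100 + 0.65·0.3900) ≈ 0.5199
After 'negative': P(affected) = 0.45·0.5199 / (0.45·0.5199 + 0.65·0.4801) ≈ 0.4285

0.428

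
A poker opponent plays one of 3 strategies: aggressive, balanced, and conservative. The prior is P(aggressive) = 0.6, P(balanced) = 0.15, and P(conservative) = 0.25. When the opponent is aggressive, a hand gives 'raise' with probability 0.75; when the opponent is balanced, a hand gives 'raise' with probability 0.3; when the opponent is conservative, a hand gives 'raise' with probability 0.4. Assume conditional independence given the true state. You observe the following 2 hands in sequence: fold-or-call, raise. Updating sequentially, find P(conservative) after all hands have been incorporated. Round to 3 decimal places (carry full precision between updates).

0.294

After 'fold-or-call': normaliser = 0.25·0.6000 + 0.7·0.1500 + 0.6·0.2500; P(aggressive) ≈ 0.3704, P(balanced) ≈ 0.2593, P(conservative) ≈ 0.3704
After 'raise': normaliser = 0.75·0.3704 + 0.3·0.2593 + 0.4·0.3704; P(aggressive) ≈ 0.5515, P(balanced) ≈ 0.1544, P(conservative) ≈ 0.2941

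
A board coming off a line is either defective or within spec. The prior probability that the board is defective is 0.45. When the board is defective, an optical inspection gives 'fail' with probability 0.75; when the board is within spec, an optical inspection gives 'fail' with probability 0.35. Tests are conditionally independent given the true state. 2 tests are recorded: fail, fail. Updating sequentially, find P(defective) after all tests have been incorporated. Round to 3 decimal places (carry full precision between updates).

0.790

Each posterior becomes the prior for the next update.
After 'fail': P(defective) = 0.75·0.4500 / (0.75·0.4500 + 0.35·0.5500) ≈ 0.6368
After 'fail': P(defective) = 0.75·0.6368 / (0.75·0.6368 + 0.35·0.3632) ≈ 0.7898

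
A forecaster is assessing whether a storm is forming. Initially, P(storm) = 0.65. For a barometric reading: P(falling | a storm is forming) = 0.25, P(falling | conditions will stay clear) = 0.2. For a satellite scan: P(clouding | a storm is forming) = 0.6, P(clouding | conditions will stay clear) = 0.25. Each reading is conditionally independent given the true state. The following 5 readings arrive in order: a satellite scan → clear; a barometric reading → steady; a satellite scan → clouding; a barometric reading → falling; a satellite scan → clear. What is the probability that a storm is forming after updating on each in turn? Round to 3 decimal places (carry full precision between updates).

After a satellite scan='clear': P(storm) = 0.4·0.6500 / (0.4·0.6500 + 0.75·0.3500) ≈ 0.4976
After a barometric reading='steady': P(storm) = 0.75·0.4976 / (0.75·0.4976 + 0.8·0.5024) ≈ 0.4815
After a satellite scan='clouding': P(storm) = 0.6·0.4815 / (0.6·0.4815 + 0.25·0.5185) ≈ 0.6903
After a barometric reading='falling': P(storm) = 0.25·0.6903 / (0.25·0.6903 + 0.2·0.3097) ≈ 0.7358
After a satellite scan='clear': P(storm) = 0.4·0.7358 / (0.4·0.7358 + 0.75·0.2642) ≈ 0.5977

0.598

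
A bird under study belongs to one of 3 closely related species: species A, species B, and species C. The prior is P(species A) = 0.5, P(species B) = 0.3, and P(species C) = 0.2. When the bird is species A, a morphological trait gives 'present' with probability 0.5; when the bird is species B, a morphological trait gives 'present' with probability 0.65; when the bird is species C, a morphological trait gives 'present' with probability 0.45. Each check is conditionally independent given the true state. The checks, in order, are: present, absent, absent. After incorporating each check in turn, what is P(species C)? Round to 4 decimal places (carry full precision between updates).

After 'present': normaliser = 0.5·0.5000 + 0.65·0.3000 + 0.45·0.2000; P(species A) ≈ 0.4673, P(species B) ≈ 0.3645, P(species C) ≈ 0.1682
After 'absent': normaliser = 0.5·0.4673 + 0.35·0.3645 + 0.55·0.1682; P(species A) ≈ 0.5149, P(species B) ≈ 0.2812, P(species C) ≈ 0.2039
After 'absent': normaliser = 0.5·0.5149 + 0.35·0.2812 + 0.55·0.2039; P(species A) ≈ 0.5501, P(species B) ≈ 0.2103, P(species C) ≈ 0.2396

0.2396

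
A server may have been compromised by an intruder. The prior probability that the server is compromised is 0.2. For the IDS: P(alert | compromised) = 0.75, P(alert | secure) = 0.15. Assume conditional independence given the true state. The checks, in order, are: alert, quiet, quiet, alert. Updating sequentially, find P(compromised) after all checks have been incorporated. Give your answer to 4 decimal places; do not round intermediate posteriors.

After 'alert': P(compromised) = 0.75·0.2000 / (0.75·0.2000 + 0.15·0.8000) ≈ 0.5556
After 'quiet': P(compromised) = 0.25·0.5556 / (0.25·0.5556 + 0.85·0.4444) ≈ 0.2688
After 'quiet': P(compromised) = 0.25·0.2688 / (0.25·0.2688 + 0.85·0.7312) ≈ 0.0976
After 'alert': P(compromised) = 0.75·0.0976 / (0.75·0.0976 + 0.15·0.9024) ≈ 0.3509

0.3509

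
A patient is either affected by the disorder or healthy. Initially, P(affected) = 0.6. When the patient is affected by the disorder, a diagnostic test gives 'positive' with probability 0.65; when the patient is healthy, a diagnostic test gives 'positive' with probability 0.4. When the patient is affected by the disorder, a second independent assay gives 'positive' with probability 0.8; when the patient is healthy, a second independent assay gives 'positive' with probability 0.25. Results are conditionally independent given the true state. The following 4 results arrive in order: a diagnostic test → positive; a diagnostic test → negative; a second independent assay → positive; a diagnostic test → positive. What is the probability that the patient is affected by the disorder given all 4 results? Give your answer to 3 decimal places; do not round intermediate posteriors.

After a diagnostic test='positive': P(affected) = 0.65·0.6000 / (0.65·0.6000 + 0.4·0.4000) ≈ 0.7091
After a diagnostic test='negative': P(affected) = 0.35·0.7091 / (0.35·0.7091 + 0.6·0.2909) ≈ 0.5871
After a second independent assay='positive': P(affected) = 0.8·0.5871 / (0.8·0.5871 + 0.25·0.4129) ≈ 0.8198
After a diagnostic test='positive': P(affected) = 0.65·0.8198 / (0.65·0.8198 + 0.4·0.1802) ≈ 0.8809

0.881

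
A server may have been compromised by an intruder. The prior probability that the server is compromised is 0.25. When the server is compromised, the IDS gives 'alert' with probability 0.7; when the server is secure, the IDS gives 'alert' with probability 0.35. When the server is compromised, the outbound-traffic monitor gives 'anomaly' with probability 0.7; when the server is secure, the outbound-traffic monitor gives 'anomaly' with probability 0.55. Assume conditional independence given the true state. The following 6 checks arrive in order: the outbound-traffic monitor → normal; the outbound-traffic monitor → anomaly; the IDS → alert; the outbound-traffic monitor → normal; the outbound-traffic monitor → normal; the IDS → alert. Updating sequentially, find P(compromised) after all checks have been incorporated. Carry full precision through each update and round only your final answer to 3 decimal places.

After the outbound-traffic monitor='normal': P(compromised) = 0.3·0.2500 / (0.3·0.2500 + 0.45·0.7500) ≈ 0.1818
After the outbound-traffic monitor='anomaly': P(compromised) = 0.7·0.1818 / (0.7·0.1818 + 0.55·0.8182) ≈ 0.2205
After the IDS='alert': P(compromised) = 0.7·0.2205 / (0.7·0.2205 + 0.35·0.7795) ≈ 0.3613
After the outbound-traffic monitor='normal': P(compromised) = 0.3·0.3613 / (0.3·0.3613 + 0.45·0.6387) ≈ 0.2738
After the outbound-traffic monitor='normal': P(compromised) = 0.3·0.2738 / (0.3·0.2738 + 0.45·0.7262) ≈ 0.2009
After the IDS='alert': P(compromised) = 0.7·0.2009 / (0.7·0.2009 + 0.35·0.7991) ≈ 0.3346

0.335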